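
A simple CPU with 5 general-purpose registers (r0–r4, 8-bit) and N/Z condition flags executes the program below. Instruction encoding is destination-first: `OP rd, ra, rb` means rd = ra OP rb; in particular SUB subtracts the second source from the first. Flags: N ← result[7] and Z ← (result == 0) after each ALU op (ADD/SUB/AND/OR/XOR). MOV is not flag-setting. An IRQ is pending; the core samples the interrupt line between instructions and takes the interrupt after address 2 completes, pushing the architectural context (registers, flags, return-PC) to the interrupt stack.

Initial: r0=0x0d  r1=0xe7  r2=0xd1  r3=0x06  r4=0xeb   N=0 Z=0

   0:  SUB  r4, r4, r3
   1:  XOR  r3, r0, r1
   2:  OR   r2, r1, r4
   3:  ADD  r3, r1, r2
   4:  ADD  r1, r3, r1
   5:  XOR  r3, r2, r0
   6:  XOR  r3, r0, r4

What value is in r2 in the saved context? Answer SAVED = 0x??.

after  0: r0=0x0d r1=0xe7 r2=0xd1 r3=0x06 r4=0xe5  N=1 Z=0
after  1: r0=0x0d r1=0xe7 r2=0xd1 r3=0xea r4=0xe5  N=1 Z=0
after  2: r0=0x0d r1=0xe7 r2=0xe7 r3=0xea r4=0xe5  N=1 Z=0
-- IRQ taken; context saved, return-PC = 3 --

SAVED = 0xe7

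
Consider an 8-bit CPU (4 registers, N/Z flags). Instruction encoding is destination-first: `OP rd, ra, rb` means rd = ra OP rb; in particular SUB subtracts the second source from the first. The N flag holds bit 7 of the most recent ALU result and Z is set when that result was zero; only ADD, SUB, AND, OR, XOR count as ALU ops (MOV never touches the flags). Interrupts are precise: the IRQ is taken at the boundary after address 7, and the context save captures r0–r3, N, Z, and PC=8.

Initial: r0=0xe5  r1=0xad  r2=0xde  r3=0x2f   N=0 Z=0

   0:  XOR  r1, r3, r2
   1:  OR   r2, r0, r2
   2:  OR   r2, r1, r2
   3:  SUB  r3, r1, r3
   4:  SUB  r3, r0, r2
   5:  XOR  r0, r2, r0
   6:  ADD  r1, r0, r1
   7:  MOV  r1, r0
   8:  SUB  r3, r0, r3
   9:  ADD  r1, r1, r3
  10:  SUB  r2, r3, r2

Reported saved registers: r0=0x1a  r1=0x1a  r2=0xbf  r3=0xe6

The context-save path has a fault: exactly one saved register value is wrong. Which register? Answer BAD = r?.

after  0: r0=0xe5 r1=0xf1 r2=0xde r3=0x2f  N=1 Z=0
after  1: r0=0xe5 r1=0xf1 r2=0xff r3=0x2f  N=1 Z=0
after  2: r0=0xe5 r1=0xf1 r2=0xff r3=0x2f  N=1 Z=0
after  3: r0=0xe5 r1=0xf1 r2=0xff r3=0xc2  N=1 Z=0
after  4: r0=0xe5 r1=0xf1 r2=0xff r3=0xe6  N=1 Z=0
after  5: r0=0x1a r1=0xf1 r2=0xff r3=0xe6  N=0 Z=0
after  6: r0=0x1a r1=0x0b r2=0xff r3=0xe6  N=0 Z=0
after  7: r0=0x1a r1=0x1a r2=0xff r3=0xe6  N=0 Z=0
-- IRQ taken; context saved, return-PC = 8 --
mismatch: r2: reported 0xbf vs actual 0xff

BAD = r2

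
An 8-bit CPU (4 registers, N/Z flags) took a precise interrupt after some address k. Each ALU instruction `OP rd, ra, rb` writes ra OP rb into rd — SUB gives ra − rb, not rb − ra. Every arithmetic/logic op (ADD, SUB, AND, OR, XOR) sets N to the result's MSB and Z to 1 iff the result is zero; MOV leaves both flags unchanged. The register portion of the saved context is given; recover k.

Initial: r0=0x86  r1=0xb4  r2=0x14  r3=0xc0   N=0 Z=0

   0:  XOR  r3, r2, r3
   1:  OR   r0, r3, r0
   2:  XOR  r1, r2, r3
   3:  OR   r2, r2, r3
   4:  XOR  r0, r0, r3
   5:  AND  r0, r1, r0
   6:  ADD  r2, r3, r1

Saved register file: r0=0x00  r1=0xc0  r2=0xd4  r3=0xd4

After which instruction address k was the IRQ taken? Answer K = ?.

K = 5

after  0: r0=0x86 r1=0xb4 r2=0x14 r3=0xd4  N=1 Z=0
after  1: r0=0xd6 r1=0xb4 r2=0x14 r3=0xd4  N=1 Z=0
after  2: r0=0xd6 r1=0xc0 r2=0x14 r3=0xd4  N=1 Z=0
after  3: r0=0xd6 r1=0xc0 r2=0xd4 r3=0xd4  N=1 Z=0
after  4: r0=0x02 r1=0xc0 r2=0xd4 r3=0xd4  N=0 Z=0
after  5: r0=0x00 r1=0xc0 r2=0xd4 r3=0xd4  N=0 Z=1
-- IRQ taken; context saved, return-PC = 6 --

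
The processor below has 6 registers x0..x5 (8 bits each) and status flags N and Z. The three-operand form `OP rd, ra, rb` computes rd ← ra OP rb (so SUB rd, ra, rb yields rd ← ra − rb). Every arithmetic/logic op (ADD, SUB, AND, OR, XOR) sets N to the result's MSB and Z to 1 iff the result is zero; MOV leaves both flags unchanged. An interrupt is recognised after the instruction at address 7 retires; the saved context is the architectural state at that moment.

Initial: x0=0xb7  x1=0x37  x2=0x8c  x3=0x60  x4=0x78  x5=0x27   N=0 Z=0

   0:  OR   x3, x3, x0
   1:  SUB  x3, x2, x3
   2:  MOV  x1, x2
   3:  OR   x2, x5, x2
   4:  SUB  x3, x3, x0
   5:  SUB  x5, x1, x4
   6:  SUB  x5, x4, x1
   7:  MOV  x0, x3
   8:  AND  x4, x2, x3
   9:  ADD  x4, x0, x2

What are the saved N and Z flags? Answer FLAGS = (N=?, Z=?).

FLAGS = (N=1, Z=0)

after  0: x0=0xb7 x1=0x37 x2=0x8c x3=0xf7 x4=0x78 x5=0x27  N=1 Z=0
after  1: x0=0xb7 x1=0x37 x2=0x8c x3=0x95 x4=0x78 x5=0x27  N=1 Z=0
after  2: x0=0xb7 x1=0x8c x2=0x8c x3=0x95 x4=0x78 x5=0x27  N=1 Z=0
after  3: x0=0xb7 x1=0x8c x2=0xaf x3=0x95 x4=0x78 x5=0x27  N=1 Z=0
after  4: x0=0xb7 x1=0x8c x2=0xaf x3=0xde x4=0x78 x5=0x27  N=1 Z=0
after  5: x0=0xb7 x1=0x8c x2=0xaf x3=0xde x4=0x78 x5=0x14  N=0 Z=0
after  6: x0=0xb7 x1=0x8c x2=0xaf x3=0xde x4=0x78 x5=0xec  N=1 Z=0
after  7: x0=0xde x1=0x8c x2=0xaf x3=0xde x4=0x78 x5=0xec  N=1 Z=0
-- IRQ taken; context saved, return-PC = 8 --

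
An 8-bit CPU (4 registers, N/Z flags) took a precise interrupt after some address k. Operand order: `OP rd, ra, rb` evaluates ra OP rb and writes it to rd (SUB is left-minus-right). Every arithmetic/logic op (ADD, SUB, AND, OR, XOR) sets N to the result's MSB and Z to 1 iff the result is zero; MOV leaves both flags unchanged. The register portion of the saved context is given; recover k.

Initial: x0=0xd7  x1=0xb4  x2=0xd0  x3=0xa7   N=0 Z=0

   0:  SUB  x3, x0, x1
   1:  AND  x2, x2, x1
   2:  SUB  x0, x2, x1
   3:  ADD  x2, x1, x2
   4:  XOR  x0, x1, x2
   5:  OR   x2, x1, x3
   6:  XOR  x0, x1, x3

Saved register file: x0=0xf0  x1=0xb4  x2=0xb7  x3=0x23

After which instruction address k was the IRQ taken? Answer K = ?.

K = 5

after  0: x0=0xd7 x1=0xb4 x2=0xd0 x3=0x23  N=0 Z=0
after  1: x0=0xd7 x1=0xb4 x2=0x90 x3=0x23  N=1 Z=0
after  2: x0=0xdc x1=0xb4 x2=0x90 x3=0x23  N=1 Z=0
after  3: x0=0xdc x1=0xb4 x2=0x44 x3=0x23  N=0 Z=0
after  4: x0=0xf0 x1=0xb4 x2=0x44 x3=0x23  N=1 Z=0
after  5: x0=0xf0 x1=0xb4 x2=0xb7 x3=0x23  N=1 Z=0
-- IRQ taken; context saved, return-PC = 6 --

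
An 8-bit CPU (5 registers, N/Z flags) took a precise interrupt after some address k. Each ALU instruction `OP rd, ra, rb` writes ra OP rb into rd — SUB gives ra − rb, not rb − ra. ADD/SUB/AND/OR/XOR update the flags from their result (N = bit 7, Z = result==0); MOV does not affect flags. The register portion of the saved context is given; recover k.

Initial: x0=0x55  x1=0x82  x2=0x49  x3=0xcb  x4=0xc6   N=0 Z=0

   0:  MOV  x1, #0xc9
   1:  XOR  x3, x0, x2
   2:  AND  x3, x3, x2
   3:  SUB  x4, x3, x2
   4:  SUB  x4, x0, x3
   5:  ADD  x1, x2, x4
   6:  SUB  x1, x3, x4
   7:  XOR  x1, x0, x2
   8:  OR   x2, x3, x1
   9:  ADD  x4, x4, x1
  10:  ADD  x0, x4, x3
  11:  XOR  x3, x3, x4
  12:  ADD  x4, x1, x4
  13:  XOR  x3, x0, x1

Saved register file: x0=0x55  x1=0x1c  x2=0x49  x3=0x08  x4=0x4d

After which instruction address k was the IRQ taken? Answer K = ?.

K = 7

after  0: x0=0x55 x1=0xc9 x2=0x49 x3=0xcb x4=0xc6  N=0 Z=0
after  1: x0=0x55 x1=0xc9 x2=0x49 x3=0x1c x4=0xc6  N=0 Z=0
after  2: x0=0x55 x1=0xc9 x2=0x49 x3=0x08 x4=0xc6  N=0 Z=0
after  3: x0=0x55 x1=0xc9 x2=0x49 x3=0x08 x4=0xbf  N=1 Z=0
after  4: x0=0x55 x1=0xc9 x2=0x49 x3=0x08 x4=0x4d  N=0 Z=0
after  5: x0=0x55 x1=0x96 x2=0x49 x3=0x08 x4=0x4d  N=1 Z=0
after  6: x0=0x55 x1=0xbb x2=0x49 x3=0x08 x4=0x4d  N=1 Z=0
after  7: x0=0x55 x1=0x1c x2=0x49 x3=0x08 x4=0x4d  N=0 Z=0
-- IRQ taken; context saved, return-PC = 8 --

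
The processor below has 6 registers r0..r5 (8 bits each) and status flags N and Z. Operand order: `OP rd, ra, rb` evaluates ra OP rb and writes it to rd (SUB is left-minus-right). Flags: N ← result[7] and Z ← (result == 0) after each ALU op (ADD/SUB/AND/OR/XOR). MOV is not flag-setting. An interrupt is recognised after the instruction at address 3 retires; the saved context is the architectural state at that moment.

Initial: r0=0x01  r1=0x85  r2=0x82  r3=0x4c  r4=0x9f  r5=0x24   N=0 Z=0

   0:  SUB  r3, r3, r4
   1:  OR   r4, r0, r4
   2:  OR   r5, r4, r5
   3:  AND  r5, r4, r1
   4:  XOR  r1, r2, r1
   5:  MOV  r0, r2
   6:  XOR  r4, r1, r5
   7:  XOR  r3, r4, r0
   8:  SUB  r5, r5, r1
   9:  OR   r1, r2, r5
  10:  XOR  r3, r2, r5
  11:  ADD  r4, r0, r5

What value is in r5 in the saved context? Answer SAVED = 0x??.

SAVED = 0x85

after  0: r0=0x01 r1=0x85 r2=0x82 r3=0xad r4=0x9f r5=0x24  N=1 Z=0
after  1: r0=0x01 r1=0x85 r2=0x82 r3=0xad r4=0x9f r5=0x24  N=1 Z=0
after  2: r0=0x01 r1=0x85 r2=0x82 r3=0xad r4=0x9f r5=0xbf  N=1 Z=0
after  3: r0=0x01 r1=0x85 r2=0x82 r3=0xad r4=0x9f r5=0x85  N=1 Z=0
-- IRQ taken; context saved, return-PC = 4 --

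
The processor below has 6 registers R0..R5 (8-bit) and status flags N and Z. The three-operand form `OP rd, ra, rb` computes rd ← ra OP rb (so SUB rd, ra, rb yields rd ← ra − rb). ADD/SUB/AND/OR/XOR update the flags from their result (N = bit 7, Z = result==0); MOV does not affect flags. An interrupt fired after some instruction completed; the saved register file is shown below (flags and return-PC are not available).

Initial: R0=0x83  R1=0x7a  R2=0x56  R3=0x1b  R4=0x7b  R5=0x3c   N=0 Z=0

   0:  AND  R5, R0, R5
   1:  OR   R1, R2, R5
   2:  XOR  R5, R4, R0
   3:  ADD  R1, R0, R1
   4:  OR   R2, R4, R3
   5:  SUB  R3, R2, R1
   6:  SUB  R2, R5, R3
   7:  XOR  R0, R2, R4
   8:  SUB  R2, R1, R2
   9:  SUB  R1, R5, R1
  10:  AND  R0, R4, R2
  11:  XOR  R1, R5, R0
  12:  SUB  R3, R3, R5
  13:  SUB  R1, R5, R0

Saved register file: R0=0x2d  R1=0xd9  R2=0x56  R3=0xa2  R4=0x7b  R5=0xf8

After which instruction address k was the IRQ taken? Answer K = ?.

after  0: R0=0x83 R1=0x7a R2=0x56 R3=0x1b R4=0x7b R5=0x00  N=0 Z=1
after  1: R0=0x83 R1=0x56 R2=0x56 R3=0x1b R4=0x7b R5=0x00  N=0 Z=0
after  2: R0=0x83 R1=0x56 R2=0x56 R3=0x1b R4=0x7b R5=0xf8  N=1 Z=0
after  3: R0=0x83 R1=0xd9 R2=0x56 R3=0x1b R4=0x7b R5=0xf8  N=1 Z=0
after  4: R0=0x83 R1=0xd9 R2=0x7b R3=0x1b R4=0x7b R5=0xf8  N=0 Z=0
after  5: R0=0x83 R1=0xd9 R2=0x7b R3=0xa2 R4=0x7b R5=0xf8  N=1 Z=0
after  6: R0=0x83 R1=0xd9 R2=0x56 R3=0xa2 R4=0x7b R5=0xf8  N=0 Z=0
after  7: R0=0x2d R1=0xd9 R2=0x56 R3=0xa2 R4=0x7b R5=0xf8  N=0 Z=0
-- IRQ taken; context saved, return-PC = 8 --

K = 7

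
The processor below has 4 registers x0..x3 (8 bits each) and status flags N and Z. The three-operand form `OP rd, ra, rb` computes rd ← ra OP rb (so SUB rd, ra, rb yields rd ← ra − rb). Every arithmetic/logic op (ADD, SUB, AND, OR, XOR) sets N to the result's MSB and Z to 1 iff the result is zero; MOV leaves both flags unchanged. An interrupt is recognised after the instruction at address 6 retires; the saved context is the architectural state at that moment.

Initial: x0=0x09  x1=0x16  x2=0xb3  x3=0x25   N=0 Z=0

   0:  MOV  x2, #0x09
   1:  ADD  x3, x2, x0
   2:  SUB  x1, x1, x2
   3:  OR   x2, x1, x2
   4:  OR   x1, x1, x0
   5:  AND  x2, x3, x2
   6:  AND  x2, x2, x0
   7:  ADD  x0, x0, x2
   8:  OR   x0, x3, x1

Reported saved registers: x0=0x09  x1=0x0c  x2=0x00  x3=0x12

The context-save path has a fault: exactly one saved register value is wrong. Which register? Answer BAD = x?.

after  0: x0=0x09 x1=0x16 x2=0x09 x3=0x25  N=0 Z=0
after  1: x0=0x09 x1=0x16 x2=0x09 x3=0x12  N=0 Z=0
after  2: x0=0x09 x1=0x0d x2=0x09 x3=0x12  N=0 Z=0
after  3: x0=0x09 x1=0x0d x2=0x0d x3=0x12  N=0 Z=0
after  4: x0=0x09 x1=0x0d x2=0x0d x3=0x12  N=0 Z=0
after  5: x0=0x09 x1=0x0d x2=0x00 x3=0x12  N=0 Z=1
after  6: x0=0x09 x1=0x0d x2=0x00 x3=0x12  N=0 Z=1
-- IRQ taken; context saved, return-PC = 7 --
mismatch: x1: reported 0x0c vs actual 0x0d

BAD = x1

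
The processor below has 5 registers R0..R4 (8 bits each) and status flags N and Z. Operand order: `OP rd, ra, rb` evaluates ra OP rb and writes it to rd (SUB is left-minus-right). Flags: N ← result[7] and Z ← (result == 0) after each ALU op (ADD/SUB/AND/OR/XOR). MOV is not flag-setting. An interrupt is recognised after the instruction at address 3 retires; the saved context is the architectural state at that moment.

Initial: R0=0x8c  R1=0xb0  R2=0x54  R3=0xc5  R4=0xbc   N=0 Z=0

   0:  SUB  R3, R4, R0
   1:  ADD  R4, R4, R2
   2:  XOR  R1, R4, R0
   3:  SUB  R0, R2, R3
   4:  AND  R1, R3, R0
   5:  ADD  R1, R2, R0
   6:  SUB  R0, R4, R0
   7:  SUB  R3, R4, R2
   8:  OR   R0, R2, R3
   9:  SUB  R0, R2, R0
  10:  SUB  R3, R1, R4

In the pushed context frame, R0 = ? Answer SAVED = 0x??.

SAVED = 0x24

after  0: R0=0x8c R1=0xb0 R2=0x54 R3=0x30 R4=0xbc  N=0 Z=0
after  1: R0=0x8c R1=0xb0 R2=0x54 R3=0x30 R4=0x10  N=0 Z=0
after  2: R0=0x8c R1=0x9c R2=0x54 R3=0x30 R4=0x10  N=1 Z=0
after  3: R0=0x24 R1=0x9c R2=0x54 R3=0x30 R4=0x10  N=0 Z=0
-- IRQ taken; context saved, return-PC = 4 --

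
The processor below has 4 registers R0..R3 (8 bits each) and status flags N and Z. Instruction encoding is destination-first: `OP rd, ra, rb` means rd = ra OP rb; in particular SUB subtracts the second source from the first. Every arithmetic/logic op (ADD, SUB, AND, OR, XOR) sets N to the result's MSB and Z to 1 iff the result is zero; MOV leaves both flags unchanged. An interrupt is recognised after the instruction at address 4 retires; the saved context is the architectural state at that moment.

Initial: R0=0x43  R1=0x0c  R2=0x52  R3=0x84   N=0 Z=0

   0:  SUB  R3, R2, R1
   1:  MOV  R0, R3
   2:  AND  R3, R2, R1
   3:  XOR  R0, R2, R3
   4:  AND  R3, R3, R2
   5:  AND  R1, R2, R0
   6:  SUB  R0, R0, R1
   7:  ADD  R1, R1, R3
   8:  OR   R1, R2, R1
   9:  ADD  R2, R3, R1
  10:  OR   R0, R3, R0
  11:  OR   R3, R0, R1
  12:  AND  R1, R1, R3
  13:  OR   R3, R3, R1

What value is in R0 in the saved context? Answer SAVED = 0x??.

SAVED = 0x52

after  0: R0=0x43 R1=0x0c R2=0x52 R3=0x46  N=0 Z=0
after  1: R0=0x46 R1=0x0c R2=0x52 R3=0x46  N=0 Z=0
after  2: R0=0x46 R1=0x0c R2=0x52 R3=0x00  N=0 Z=1
after  3: R0=0x52 R1=0x0c R2=0x52 R3=0x00  N=0 Z=0
after  4: R0=0x52 R1=0x0c R2=0x52 R3=0x00  N=0 Z=1
-- IRQ taken; context saved, return-PC = 5 --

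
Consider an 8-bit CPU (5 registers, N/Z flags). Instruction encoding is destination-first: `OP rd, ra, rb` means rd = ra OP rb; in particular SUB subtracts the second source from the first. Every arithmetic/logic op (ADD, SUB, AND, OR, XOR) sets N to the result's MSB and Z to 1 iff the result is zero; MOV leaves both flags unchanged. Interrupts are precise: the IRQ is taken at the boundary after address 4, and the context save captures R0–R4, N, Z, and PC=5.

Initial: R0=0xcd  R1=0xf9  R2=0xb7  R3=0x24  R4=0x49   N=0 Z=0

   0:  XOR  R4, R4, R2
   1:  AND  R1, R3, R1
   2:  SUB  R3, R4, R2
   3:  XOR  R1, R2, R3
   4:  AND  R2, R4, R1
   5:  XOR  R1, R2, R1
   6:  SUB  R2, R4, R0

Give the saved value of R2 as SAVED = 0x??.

after  0: R0=0xcd R1=0xf9 R2=0xb7 R3=0x24 R4=0xfe  N=1 Z=0
after  1: R0=0xcd R1=0x20 R2=0xb7 R3=0x24 R4=0xfe  N=0 Z=0
after  2: R0=0xcd R1=0x20 R2=0xb7 R3=0x47 R4=0xfe  N=0 Z=0
after  3: R0=0xcd R1=0xf0 R2=0xb7 R3=0x47 R4=0xfe  N=1 Z=0
after  4: R0=0xcd R1=0xf0 R2=0xf0 R3=0x47 R4=0xfe  N=1 Z=0
-- IRQ taken; context saved, return-PC = 5 --

SAVED = 0xf0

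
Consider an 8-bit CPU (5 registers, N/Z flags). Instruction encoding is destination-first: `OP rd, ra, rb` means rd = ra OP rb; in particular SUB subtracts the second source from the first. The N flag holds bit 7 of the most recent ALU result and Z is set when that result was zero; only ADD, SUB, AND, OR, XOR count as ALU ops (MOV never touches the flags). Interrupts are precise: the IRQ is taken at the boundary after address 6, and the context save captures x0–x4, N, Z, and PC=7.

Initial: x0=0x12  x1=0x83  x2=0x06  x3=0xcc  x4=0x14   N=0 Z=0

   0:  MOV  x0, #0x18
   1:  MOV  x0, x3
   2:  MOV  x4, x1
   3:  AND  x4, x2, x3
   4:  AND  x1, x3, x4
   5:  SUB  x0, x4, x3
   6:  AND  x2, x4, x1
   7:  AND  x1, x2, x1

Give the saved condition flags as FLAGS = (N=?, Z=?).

after  0: x0=0x18 x1=0x83 x2=0x06 x3=0xcc x4=0x14  N=0 Z=0
after  1: x0=0xcc x1=0x83 x2=0x06 x3=0xcc x4=0x14  N=0 Z=0
after  2: x0=0xcc x1=0x83 x2=0x06 x3=0xcc x4=0x83  N=0 Z=0
after  3: x0=0xcc x1=0x83 x2=0x06 x3=0xcc x4=0x04  N=0 Z=0
after  4: x0=0xcc x1=0x04 x2=0x06 x3=0xcc x4=0x04  N=0 Z=0
after  5: x0=0x38 x1=0x04 x2=0x06 x3=0xcc x4=0x04  N=0 Z=0
after  6: x0=0x38 x1=0x04 x2=0x04 x3=0xcc x4=0x04  N=0 Z=0
-- IRQ taken; context saved, return-PC = 7 --

FLAGS = (N=0, Z=0)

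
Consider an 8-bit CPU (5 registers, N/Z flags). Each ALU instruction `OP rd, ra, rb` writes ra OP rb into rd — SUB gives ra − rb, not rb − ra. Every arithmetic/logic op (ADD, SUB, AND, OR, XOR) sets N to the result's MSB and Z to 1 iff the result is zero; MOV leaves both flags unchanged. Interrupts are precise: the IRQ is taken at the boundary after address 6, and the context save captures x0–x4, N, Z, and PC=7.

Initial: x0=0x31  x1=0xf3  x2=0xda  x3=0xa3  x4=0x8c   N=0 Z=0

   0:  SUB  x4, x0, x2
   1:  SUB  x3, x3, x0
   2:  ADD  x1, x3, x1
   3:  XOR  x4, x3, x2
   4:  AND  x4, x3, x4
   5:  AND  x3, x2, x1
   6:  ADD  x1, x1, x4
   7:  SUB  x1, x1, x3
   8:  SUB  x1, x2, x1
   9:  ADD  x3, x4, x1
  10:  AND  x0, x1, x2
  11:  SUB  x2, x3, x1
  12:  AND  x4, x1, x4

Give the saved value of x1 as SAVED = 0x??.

after  0: x0=0x31 x1=0xf3 x2=0xda x3=0xa3 x4=0x57  N=0 Z=0
after  1: x0=0x31 x1=0xf3 x2=0xda x3=0x72 x4=0x57  N=0 Z=0
after  2: x0=0x31 x1=0x65 x2=0xda x3=0x72 x4=0x57  N=0 Z=0
after  3: x0=0x31 x1=0x65 x2=0xda x3=0x72 x4=0xa8  N=1 Z=0
after  4: x0=0x31 x1=0x65 x2=0xda x3=0x72 x4=0x20  N=0 Z=0
after  5: x0=0x31 x1=0x65 x2=0xda x3=0x40 x4=0x20  N=0 Z=0
after  6: x0=0x31 x1=0x85 x2=0xda x3=0x40 x4=0x20  N=1 Z=0
-- IRQ taken; context saved, return-PC = 7 --

SAVED = 0x85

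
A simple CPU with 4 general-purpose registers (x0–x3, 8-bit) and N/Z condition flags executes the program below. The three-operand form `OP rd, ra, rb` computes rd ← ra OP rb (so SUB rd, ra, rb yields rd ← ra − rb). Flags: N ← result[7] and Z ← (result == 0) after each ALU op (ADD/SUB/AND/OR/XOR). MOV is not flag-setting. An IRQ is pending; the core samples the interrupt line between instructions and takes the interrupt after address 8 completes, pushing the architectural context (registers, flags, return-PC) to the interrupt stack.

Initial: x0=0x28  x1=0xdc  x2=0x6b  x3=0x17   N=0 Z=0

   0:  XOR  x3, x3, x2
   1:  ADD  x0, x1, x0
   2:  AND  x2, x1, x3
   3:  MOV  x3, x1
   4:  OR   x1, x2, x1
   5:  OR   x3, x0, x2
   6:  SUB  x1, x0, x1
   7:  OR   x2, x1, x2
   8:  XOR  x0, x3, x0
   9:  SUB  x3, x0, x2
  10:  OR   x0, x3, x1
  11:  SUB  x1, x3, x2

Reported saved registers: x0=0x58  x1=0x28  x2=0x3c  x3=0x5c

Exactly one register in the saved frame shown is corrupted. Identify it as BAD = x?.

after  0: x0=0x28 x1=0xdc x2=0x6b x3=0x7c  N=0 Z=0
after  1: x0=0x04 x1=0xdc x2=0x6b x3=0x7c  N=0 Z=0
after  2: x0=0x04 x1=0xdc x2=0x5c x3=0x7c  N=0 Z=0
after  3: x0=0x04 x1=0xdc x2=0x5c x3=0xdc  N=0 Z=0
after  4: x0=0x04 x1=0xdc x2=0x5c x3=0xdc  N=1 Z=0
after  5: x0=0x04 x1=0xdc x2=0x5c x3=0x5c  N=0 Z=0
after  6: x0=0x04 x1=0x28 x2=0x5c x3=0x5c  N=0 Z=0
after  7: x0=0x04 x1=0x28 x2=0x7c x3=0x5c  N=0 Z=0
after  8: x0=0x58 x1=0x28 x2=0x7c x3=0x5c  N=0 Z=0
-- IRQ taken; context saved, return-PC = 9 --
mismatch: x2: reported 0x3c vs actual 0x7c

BAD = x2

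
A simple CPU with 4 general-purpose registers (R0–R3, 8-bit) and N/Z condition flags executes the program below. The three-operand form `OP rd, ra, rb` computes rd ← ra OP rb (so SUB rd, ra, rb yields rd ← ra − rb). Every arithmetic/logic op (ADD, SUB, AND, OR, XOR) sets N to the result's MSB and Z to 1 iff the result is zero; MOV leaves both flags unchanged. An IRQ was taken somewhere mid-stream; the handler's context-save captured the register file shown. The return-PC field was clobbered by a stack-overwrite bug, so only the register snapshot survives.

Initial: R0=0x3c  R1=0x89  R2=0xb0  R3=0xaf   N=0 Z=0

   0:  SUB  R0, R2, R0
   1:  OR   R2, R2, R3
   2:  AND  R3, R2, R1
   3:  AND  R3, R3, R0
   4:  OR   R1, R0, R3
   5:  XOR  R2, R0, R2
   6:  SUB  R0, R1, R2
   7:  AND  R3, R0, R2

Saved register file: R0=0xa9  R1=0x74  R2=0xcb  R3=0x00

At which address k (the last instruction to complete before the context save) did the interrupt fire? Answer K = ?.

K = 6

after  0: R0=0x74 R1=0x89 R2=0xb0 R3=0xaf  N=0 Z=0
after  1: R0=0x74 R1=0x89 R2=0xbf R3=0xaf  N=1 Z=0
after  2: R0=0x74 R1=0x89 R2=0xbf R3=0x89  N=1 Z=0
after  3: R0=0x74 R1=0x89 R2=0xbf R3=0x00  N=0 Z=1
after  4: R0=0x74 R1=0x74 R2=0xbf R3=0x00  N=0 Z=0
after  5: R0=0x74 R1=0x74 R2=0xcb R3=0x00  N=1 Z=0
after  6: R0=0xa9 R1=0x74 R2=0xcb R3=0x00  N=1 Z=0
-- IRQ taken; context saved, return-PC = 7 --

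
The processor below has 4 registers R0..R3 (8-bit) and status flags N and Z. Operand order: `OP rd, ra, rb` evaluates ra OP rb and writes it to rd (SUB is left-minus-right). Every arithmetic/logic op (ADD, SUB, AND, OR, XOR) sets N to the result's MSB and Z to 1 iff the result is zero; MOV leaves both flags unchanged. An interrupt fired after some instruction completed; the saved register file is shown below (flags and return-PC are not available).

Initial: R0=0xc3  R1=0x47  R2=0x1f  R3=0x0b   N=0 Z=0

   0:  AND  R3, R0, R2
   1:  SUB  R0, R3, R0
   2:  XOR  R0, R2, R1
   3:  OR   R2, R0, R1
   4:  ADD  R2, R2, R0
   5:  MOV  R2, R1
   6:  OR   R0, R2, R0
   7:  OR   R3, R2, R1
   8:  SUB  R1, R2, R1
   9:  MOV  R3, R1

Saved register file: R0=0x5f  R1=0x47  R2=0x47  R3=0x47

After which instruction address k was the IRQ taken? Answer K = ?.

after  0: R0=0xc3 R1=0x47 R2=0x1f R3=0x03  N=0 Z=0
after  1: R0=0x40 R1=0x47 R2=0x1f R3=0x03  N=0 Z=0
after  2: R0=0x58 R1=0x47 R2=0x1f R3=0x03  N=0 Z=0
after  3: R0=0x58 R1=0x47 R2=0x5f R3=0x03  N=0 Z=0
after  4: R0=0x58 R1=0x47 R2=0xb7 R3=0x03  N=1 Z=0
after  5: R0=0x58 R1=0x47 R2=0x47 R3=0x03  N=1 Z=0
after  6: R0=0x5f R1=0x47 R2=0x47 R3=0x03  N=0 Z=0
after  7: R0=0x5f R1=0x47 R2=0x47 R3=0x47  N=0 Z=0
-- IRQ taken; context saved, return-PC = 8 --

K = 7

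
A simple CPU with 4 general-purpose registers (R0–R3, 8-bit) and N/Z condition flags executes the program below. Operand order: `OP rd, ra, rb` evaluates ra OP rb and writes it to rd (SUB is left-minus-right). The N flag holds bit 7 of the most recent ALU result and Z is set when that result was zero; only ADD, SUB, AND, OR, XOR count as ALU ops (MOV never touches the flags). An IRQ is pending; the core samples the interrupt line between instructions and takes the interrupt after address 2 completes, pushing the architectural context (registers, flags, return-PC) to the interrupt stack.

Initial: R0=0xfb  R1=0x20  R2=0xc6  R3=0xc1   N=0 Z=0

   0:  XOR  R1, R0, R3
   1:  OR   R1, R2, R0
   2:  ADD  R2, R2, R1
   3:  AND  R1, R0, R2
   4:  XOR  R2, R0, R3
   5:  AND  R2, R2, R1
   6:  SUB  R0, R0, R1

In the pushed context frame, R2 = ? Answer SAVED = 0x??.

after  0: R0=0xfb R1=0x3a R2=0xc6 R3=0xc1  N=0 Z=0
after  1: R0=0xfb R1=0xff R2=0xc6 R3=0xc1  N=1 Z=0
after  2: R0=0xfb R1=0xff R2=0xc5 R3=0xc1  N=1 Z=0
-- IRQ taken; context saved, return-PC = 3 --

SAVED = 0xc5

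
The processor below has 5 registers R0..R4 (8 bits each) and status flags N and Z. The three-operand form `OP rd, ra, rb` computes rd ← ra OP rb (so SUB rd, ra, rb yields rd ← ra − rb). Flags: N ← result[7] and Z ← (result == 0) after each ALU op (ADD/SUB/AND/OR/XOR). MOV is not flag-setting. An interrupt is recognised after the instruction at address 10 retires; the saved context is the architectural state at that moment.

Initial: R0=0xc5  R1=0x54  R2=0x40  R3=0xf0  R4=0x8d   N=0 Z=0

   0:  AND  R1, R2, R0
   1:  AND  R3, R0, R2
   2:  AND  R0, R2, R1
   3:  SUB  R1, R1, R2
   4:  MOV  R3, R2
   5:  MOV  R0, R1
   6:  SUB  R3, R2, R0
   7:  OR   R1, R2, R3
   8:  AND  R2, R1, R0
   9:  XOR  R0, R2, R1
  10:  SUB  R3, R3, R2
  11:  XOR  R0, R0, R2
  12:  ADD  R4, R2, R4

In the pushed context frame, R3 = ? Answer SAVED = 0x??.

SAVED = 0x40

after  0: R0=0xc5 R1=0x40 R2=0x40 R3=0xf0 R4=0x8d  N=0 Z=0
after  1: R0=0xc5 R1=0x40 R2=0x40 R3=0x40 R4=0x8d  N=0 Z=0
after  2: R0=0x40 R1=0x40 R2=0x40 R3=0x40 R4=0x8d  N=0 Z=0
after  3: R0=0x40 R1=0x00 R2=0x40 R3=0x40 R4=0x8d  N=0 Z=1
after  4: R0=0x40 R1=0x00 R2=0x40 R3=0x40 R4=0x8d  N=0 Z=1
after  5: R0=0x00 R1=0x00 R2=0x40 R3=0x40 R4=0x8d  N=0 Z=1
after  6: R0=0x00 R1=0x00 R2=0x40 R3=0x40 R4=0x8d  N=0 Z=0
after  7: R0=0x00 R1=0x40 R2=0x40 R3=0x40 R4=0x8d  N=0 Z=0
after  8: R0=0x00 R1=0x40 R2=0x00 R3=0x40 R4=0x8d  N=0 Z=1
after  9: R0=0x40 R1=0x40 R2=0x00 R3=0x40 R4=0x8d  N=0 Z=0
after 10: R0=0x40 R1=0x40 R2=0x00 R3=0x40 R4=0x8d  N=0 Z=0
-- IRQ taken; context saved, return-PC = 11 --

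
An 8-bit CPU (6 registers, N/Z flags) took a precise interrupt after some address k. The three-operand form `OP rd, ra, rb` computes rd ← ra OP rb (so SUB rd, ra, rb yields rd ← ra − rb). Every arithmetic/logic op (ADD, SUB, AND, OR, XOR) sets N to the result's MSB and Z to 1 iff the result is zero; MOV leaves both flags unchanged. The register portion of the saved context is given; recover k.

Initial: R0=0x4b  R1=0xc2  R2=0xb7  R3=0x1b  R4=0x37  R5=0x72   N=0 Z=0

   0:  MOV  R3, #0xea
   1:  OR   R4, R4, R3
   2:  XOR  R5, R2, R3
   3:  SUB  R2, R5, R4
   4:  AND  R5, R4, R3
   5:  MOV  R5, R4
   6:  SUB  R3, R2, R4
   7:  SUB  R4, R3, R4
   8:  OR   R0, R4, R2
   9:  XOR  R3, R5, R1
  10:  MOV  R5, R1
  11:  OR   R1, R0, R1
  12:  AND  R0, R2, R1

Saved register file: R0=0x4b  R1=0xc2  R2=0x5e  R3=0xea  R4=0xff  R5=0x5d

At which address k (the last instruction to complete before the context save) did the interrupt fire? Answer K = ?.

after  0: R0=0x4b R1=0xc2 R2=0xb7 R3=0xea R4=0x37 R5=0x72  N=0 Z=0
after  1: R0=0x4b R1=0xc2 R2=0xb7 R3=0xea R4=0xff R5=0x72  N=1 Z=0
after  2: R0=0x4b R1=0xc2 R2=0xb7 R3=0xea R4=0xff R5=0x5d  N=0 Z=0
after  3: R0=0x4b R1=0xc2 R2=0x5e R3=0xea R4=0xff R5=0x5d  N=0 Z=0
-- IRQ taken; context saved, return-PC = 4 --

K = 3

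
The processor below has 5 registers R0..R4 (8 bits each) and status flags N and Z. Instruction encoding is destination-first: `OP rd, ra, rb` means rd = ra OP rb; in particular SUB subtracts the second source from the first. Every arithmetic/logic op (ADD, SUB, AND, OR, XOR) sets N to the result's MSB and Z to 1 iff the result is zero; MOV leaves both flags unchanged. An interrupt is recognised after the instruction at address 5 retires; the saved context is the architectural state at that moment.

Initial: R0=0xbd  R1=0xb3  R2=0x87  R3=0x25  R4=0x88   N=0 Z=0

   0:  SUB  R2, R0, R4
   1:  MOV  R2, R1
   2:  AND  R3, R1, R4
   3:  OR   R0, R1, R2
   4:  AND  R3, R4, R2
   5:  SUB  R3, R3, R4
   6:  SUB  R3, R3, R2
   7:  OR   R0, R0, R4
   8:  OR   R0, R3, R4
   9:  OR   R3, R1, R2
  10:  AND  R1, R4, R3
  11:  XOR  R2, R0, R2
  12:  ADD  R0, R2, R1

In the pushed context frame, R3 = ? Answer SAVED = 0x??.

SAVED = 0xf8

after  0: R0=0xbd R1=0xb3 R2=0x35 R3=0x25 R4=0x88  N=0 Z=0
after  1: R0=0xbd R1=0xb3 R2=0xb3 R3=0x25 R4=0x88  N=0 Z=0
after  2: R0=0xbd R1=0xb3 R2=0xb3 R3=0x80 R4=0x88  N=1 Z=0
after  3: R0=0xb3 R1=0xb3 R2=0xb3 R3=0x80 R4=0x88  N=1 Z=0
after  4: R0=0xb3 R1=0xb3 R2=0xb3 R3=0x80 R4=0x88  N=1 Z=0
after  5: R0=0xb3 R1=0xb3 R2=0xb3 R3=0xf8 R4=0x88  N=1 Z=0
-- IRQ taken; context saved, return-PC = 6 --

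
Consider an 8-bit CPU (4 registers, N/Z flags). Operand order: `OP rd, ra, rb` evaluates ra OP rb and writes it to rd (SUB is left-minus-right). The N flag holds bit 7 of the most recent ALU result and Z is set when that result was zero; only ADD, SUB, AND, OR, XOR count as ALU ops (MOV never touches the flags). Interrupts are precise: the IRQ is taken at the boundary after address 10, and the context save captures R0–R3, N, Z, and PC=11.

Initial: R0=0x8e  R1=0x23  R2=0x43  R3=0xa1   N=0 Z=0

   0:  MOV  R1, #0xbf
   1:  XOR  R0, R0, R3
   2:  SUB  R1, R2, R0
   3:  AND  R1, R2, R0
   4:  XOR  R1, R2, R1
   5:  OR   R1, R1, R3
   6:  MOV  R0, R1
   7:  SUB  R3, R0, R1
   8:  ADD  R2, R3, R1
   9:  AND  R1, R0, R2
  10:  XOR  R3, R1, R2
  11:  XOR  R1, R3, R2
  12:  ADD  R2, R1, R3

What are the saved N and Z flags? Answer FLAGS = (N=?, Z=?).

FLAGS = (N=0, Z=1)

after  0: R0=0x8e R1=0xbf R2=0x43 R3=0xa1  N=0 Z=0
after  1: R0=0x2f R1=0xbf R2=0x43 R3=0xa1  N=0 Z=0
after  2: R0=0x2f R1=0x14 R2=0x43 R3=0xa1  N=0 Z=0
after  3: R0=0x2f R1=0x03 R2=0x43 R3=0xa1  N=0 Z=0
after  4: R0=0x2f R1=0x40 R2=0x43 R3=0xa1  N=0 Z=0
after  5: R0=0x2f R1=0xe1 R2=0x43 R3=0xa1  N=1 Z=0
after  6: R0=0xe1 R1=0xe1 R2=0x43 R3=0xa1  N=1 Z=0
after  7: R0=0xe1 R1=0xe1 R2=0x43 R3=0x00  N=0 Z=1
after  8: R0=0xe1 R1=0xe1 R2=0xe1 R3=0x00  N=1 Z=0
after  9: R0=0xe1 R1=0xe1 R2=0xe1 R3=0x00  N=1 Z=0
after 10: R0=0xe1 R1=0xe1 R2=0xe1 R3=0x00  N=0 Z=1
-- IRQ taken; context saved, return-PC = 11 --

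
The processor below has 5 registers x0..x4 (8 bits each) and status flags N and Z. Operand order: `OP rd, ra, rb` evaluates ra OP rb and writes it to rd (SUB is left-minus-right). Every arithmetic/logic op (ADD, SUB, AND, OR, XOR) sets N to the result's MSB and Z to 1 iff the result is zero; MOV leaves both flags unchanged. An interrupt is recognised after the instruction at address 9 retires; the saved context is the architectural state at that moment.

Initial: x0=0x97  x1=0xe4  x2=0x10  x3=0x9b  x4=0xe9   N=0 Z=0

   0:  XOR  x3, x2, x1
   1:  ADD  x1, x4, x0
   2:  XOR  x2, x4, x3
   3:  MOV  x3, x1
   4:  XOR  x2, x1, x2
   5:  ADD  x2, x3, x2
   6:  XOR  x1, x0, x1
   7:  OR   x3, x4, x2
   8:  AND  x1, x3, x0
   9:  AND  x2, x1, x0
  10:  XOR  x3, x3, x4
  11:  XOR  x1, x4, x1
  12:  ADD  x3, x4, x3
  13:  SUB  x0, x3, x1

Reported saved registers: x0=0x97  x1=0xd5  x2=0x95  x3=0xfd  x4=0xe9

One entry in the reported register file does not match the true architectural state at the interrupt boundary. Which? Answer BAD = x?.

BAD = x1

after  0: x0=0x97 x1=0xe4 x2=0x10 x3=0xf4 x4=0xe9  N=1 Z=0
after  1: x0=0x97 x1=0x80 x2=0x10 x3=0xf4 x4=0xe9  N=1 Z=0
after  2: x0=0x97 x1=0x80 x2=0x1d x3=0xf4 x4=0xe9  N=0 Z=0
after  3: x0=0x97 x1=0x80 x2=0x1d x3=0x80 x4=0xe9  N=0 Z=0
after  4: x0=0x97 x1=0x80 x2=0x9d x3=0x80 x4=0xe9  N=1 Z=0
after  5: x0=0x97 x1=0x80 x2=0x1d x3=0x80 x4=0xe9  N=0 Z=0
after  6: x0=0x97 x1=0x17 x2=0x1d x3=0x80 x4=0xe9  N=0 Z=0
after  7: x0=0x97 x1=0x17 x2=0x1d x3=0xfd x4=0xe9  N=1 Z=0
after  8: x0=0x97 x1=0x95 x2=0x1d x3=0xfd x4=0xe9  N=1 Z=0
after  9: x0=0x97 x1=0x95 x2=0x95 x3=0xfd x4=0xe9  N=1 Z=0
-- IRQ taken; context saved, return-PC = 10 --
mismatch: x1: reported 0xd5 vs actual 0x95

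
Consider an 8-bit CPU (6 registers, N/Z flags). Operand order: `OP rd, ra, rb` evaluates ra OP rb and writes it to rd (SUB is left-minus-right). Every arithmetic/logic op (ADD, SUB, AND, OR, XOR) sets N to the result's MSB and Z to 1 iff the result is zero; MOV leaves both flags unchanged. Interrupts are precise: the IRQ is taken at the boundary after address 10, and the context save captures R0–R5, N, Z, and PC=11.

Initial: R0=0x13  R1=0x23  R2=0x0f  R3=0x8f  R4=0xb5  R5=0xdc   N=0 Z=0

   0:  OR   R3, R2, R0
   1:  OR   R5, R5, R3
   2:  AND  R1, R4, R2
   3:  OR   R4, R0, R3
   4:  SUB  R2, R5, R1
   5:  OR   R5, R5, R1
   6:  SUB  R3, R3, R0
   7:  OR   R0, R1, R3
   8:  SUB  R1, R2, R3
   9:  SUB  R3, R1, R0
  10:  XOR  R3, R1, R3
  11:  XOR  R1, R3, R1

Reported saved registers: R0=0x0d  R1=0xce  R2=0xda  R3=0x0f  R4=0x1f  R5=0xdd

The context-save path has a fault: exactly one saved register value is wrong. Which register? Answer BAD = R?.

BAD = R5

after  0: R0=0x13 R1=0x23 R2=0x0f R3=0x1f R4=0xb5 R5=0xdc  N=0 Z=0
after  1: R0=0x13 R1=0x23 R2=0x0f R3=0x1f R4=0xb5 R5=0xdf  N=1 Z=0
after  2: R0=0x13 R1=0x05 R2=0x0f R3=0x1f R4=0xb5 R5=0xdf  N=0 Z=0
after  3: R0=0x13 R1=0x05 R2=0x0f R3=0x1f R4=0x1f R5=0xdf  N=0 Z=0
after  4: R0=0x13 R1=0x05 R2=0xda R3=0x1f R4=0x1f R5=0xdf  N=1 Z=0
after  5: R0=0x13 R1=0x05 R2=0xda R3=0x1f R4=0x1f R5=0xdf  N=1 Z=0
after  6: R0=0x13 R1=0x05 R2=0xda R3=0x0c R4=0x1f R5=0xdf  N=0 Z=0
after  7: R0=0x0d R1=0x05 R2=0xda R3=0x0c R4=0x1f R5=0xdf  N=0 Z=0
after  8: R0=0x0d R1=0xce R2=0xda R3=0x0c R4=0x1f R5=0xdf  N=1 Z=0
after  9: R0=0x0d R1=0xce R2=0xda R3=0xc1 R4=0x1f R5=0xdf  N=1 Z=0
after 10: R0=0x0d R1=0xce R2=0xda R3=0x0f R4=0x1f R5=0xdf  N=0 Z=0
-- IRQ taken; context saved, return-PC = 11 --
mismatch: R5: reported 0xdd vs actual 0xdf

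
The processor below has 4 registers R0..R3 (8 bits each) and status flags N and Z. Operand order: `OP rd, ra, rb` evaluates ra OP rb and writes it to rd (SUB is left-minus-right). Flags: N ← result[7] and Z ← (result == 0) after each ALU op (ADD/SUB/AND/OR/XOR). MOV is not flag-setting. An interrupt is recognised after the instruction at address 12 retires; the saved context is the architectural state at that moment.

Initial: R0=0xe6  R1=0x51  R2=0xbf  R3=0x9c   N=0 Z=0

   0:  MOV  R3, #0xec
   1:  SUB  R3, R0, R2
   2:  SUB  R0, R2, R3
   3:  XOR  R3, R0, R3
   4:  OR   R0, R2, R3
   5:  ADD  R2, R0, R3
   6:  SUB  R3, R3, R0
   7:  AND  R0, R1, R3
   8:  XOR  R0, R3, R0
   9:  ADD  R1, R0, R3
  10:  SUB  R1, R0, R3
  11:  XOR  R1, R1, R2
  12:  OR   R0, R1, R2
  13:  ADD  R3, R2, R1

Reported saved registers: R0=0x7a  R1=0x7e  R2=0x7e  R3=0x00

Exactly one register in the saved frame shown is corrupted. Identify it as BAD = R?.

BAD = R0

after  0: R0=0xe6 R1=0x51 R2=0xbf R3=0xec  N=0 Z=0
after  1: R0=0xe6 R1=0x51 R2=0xbf R3=0x27  N=0 Z=0
after  2: R0=0x98 R1=0x51 R2=0xbf R3=0x27  N=1 Z=0
after  3: R0=0x98 R1=0x51 R2=0xbf R3=0xbf  N=1 Z=0
after  4: R0=0xbf R1=0x51 R2=0xbf R3=0xbf  N=1 Z=0
after  5: R0=0xbf R1=0x51 R2=0x7e R3=0xbf  N=0 Z=0
after  6: R0=0xbf R1=0x51 R2=0x7e R3=0x00  N=0 Z=1
after  7: R0=0x00 R1=0x51 R2=0x7e R3=0x00  N=0 Z=1
after  8: R0=0x00 R1=0x51 R2=0x7e R3=0x00  N=0 Z=1
after  9: R0=0x00 R1=0x00 R2=0x7e R3=0x00  N=0 Z=1
after 10: R0=0x00 R1=0x00 R2=0x7e R3=0x00  N=0 Z=1
after 11: R0=0x00 R1=0x7e R2=0x7e R3=0x00  N=0 Z=0
after 12: R0=0x7e R1=0x7e R2=0x7e R3=0x00  N=0 Z=0
-- IRQ taken; context saved, return-PC = 13 --
mismatch: R0: reported 0x7a vs actual 0x7e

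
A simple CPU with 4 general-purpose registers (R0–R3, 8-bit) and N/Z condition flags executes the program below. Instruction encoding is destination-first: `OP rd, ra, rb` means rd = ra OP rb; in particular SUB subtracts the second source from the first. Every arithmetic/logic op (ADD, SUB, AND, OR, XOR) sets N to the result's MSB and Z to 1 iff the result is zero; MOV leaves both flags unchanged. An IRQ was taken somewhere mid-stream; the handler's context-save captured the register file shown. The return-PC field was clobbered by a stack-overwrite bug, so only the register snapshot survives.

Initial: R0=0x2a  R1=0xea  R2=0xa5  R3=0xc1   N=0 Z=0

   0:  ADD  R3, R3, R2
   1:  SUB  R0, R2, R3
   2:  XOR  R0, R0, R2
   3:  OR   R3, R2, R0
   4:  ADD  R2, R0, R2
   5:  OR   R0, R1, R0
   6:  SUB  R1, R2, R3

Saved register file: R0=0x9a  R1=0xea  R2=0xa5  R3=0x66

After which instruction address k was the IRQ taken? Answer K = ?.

after  0: R0=0x2a R1=0xea R2=0xa5 R3=0x66  N=0 Z=0
after  1: R0=0x3f R1=0xea R2=0xa5 R3=0x66  N=0 Z=0
after  2: R0=0x9a R1=0xea R2=0xa5 R3=0x66  N=1 Z=0
-- IRQ taken; context saved, return-PC = 3 --

K = 2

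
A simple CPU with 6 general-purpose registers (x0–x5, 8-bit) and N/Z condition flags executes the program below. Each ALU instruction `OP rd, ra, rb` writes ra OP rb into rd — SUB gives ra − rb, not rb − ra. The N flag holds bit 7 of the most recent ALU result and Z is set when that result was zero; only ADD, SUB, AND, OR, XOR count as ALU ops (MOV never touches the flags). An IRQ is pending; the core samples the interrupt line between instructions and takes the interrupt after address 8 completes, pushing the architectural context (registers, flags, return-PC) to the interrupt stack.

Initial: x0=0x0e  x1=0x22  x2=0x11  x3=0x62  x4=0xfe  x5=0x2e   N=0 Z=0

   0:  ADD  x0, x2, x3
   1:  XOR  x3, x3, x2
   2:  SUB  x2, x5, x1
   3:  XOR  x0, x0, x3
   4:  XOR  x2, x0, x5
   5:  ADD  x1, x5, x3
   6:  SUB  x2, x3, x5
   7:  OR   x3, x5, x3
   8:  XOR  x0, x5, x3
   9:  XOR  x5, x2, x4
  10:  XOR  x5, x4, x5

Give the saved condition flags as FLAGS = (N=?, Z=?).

after  0: x0=0x73 x1=0x22 x2=0x11 x3=0x62 x4=0xfe x5=0x2e  N=0 Z=0
after  1: x0=0x73 x1=0x22 x2=0x11 x3=0x73 x4=0xfe x5=0x2e  N=0 Z=0
after  2: x0=0x73 x1=0x22 x2=0x0c x3=0x73 x4=0xfe x5=0x2e  N=0 Z=0
after  3: x0=0x00 x1=0x22 x2=0x0c x3=0x73 x4=0xfe x5=0x2e  N=0 Z=1
after  4: x0=0x00 x1=0x22 x2=0x2e x3=0x73 x4=0xfe x5=0x2e  N=0 Z=0
after  5: x0=0x00 x1=0xa1 x2=0x2e x3=0x73 x4=0xfe x5=0x2e  N=1 Z=0
after  6: x0=0x00 x1=0xa1 x2=0x45 x3=0x73 x4=0xfe x5=0x2e  N=0 Z=0
after  7: x0=0x00 x1=0xa1 x2=0x45 x3=0x7f x4=0xfe x5=0x2e  N=0 Z=0
after  8: x0=0x51 x1=0xa1 x2=0x45 x3=0x7f x4=0xfe x5=0x2e  N=0 Z=0
-- IRQ taken; context saved, return-PC = 9 --

FLAGS = (N=0, Z=0)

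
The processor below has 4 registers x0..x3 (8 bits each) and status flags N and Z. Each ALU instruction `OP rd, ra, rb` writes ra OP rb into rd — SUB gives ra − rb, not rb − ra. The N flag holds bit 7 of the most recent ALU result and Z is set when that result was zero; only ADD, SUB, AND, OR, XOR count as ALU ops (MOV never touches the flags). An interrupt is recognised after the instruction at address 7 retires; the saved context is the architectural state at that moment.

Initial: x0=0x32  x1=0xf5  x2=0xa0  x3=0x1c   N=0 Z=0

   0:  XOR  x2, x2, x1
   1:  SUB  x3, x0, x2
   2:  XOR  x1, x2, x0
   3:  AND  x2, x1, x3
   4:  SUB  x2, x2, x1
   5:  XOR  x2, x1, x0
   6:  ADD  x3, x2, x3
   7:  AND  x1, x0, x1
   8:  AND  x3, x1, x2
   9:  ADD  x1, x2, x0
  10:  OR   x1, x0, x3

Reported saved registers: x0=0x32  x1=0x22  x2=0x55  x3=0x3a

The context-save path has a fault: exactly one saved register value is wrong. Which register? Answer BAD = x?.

BAD = x3

after  0: x0=0x32 x1=0xf5 x2=0x55 x3=0x1c  N=0 Z=0
after  1: x0=0x32 x1=0xf5 x2=0x55 x3=0xdd  N=1 Z=0
after  2: x0=0x32 x1=0x67 x2=0x55 x3=0xdd  N=0 Z=0
after  3: x0=0x32 x1=0x67 x2=0x45 x3=0xdd  N=0 Z=0
after  4: x0=0x32 x1=0x67 x2=0xde x3=0xdd  N=1 Z=0
after  5: x0=0x32 x1=0x67 x2=0x55 x3=0xdd  N=0 Z=0
after  6: x0=0x32 x1=0x67 x2=0x55 x3=0x32  N=0 Z=0
after  7: x0=0x32 x1=0x22 x2=0x55 x3=0x32  N=0 Z=0
-- IRQ taken; context saved, return-PC = 8 --
mismatch: x3: reported 0x3a vs actual 0x32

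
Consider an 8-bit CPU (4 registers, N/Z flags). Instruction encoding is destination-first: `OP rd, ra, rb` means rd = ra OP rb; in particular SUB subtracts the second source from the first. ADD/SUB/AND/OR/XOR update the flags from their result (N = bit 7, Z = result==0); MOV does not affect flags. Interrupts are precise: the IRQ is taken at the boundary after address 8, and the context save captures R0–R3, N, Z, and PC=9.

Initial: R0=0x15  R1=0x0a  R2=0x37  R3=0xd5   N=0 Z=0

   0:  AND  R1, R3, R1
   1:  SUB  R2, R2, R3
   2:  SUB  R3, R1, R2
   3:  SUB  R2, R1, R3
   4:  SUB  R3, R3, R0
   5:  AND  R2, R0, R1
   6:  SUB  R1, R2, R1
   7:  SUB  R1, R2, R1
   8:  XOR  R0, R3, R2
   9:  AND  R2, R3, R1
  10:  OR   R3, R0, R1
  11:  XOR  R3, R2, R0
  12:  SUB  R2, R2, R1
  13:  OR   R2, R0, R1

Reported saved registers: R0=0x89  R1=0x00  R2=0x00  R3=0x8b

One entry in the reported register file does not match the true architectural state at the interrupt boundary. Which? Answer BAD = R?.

after  0: R0=0x15 R1=0x00 R2=0x37 R3=0xd5  N=0 Z=1
after  1: R0=0x15 R1=0x00 R2=0x62 R3=0xd5  N=0 Z=0
after  2: R0=0x15 R1=0x00 R2=0x62 R3=0x9e  N=1 Z=0
after  3: R0=0x15 R1=0x00 R2=0x62 R3=0x9e  N=0 Z=0
after  4: R0=0x15 R1=0x00 R2=0x62 R3=0x89  N=1 Z=0
after  5: R0=0x15 R1=0x00 R2=0x00 R3=0x89  N=0 Z=1
after  6: R0=0x15 R1=0x00 R2=0x00 R3=0x89  N=0 Z=1
after  7: R0=0x15 R1=0x00 R2=0x00 R3=0x89  N=0 Z=1
after  8: R0=0x89 R1=0x00 R2=0x00 R3=0x89  N=1 Z=0
-- IRQ taken; context saved, return-PC = 9 --
mismatch: R3: reported 0x8b vs actual 0x89

BAD = R3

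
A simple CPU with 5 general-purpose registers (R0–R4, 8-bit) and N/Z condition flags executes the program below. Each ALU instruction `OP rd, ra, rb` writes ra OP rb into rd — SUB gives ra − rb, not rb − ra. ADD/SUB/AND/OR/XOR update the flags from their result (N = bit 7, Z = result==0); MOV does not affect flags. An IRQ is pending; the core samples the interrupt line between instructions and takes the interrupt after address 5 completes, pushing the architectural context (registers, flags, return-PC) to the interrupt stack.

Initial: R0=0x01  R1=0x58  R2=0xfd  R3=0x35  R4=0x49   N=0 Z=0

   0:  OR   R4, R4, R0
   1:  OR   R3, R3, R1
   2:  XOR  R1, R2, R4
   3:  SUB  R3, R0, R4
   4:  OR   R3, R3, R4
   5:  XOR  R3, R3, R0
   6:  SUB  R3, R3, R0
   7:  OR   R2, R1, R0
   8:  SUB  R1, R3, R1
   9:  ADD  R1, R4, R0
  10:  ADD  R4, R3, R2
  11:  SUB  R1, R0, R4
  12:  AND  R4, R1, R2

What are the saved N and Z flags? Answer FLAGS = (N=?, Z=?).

after  0: R0=0x01 R1=0x58 R2=0xfd R3=0x35 R4=0x49  N=0 Z=0
after  1: R0=0x01 R1=0x58 R2=0xfd R3=0x7d R4=0x49  N=0 Z=0
after  2: R0=0x01 R1=0xb4 R2=0xfd R3=0x7d R4=0x49  N=1 Z=0
after  3: R0=0x01 R1=0xb4 R2=0xfd R3=0xb8 R4=0x49  N=1 Z=0
after  4: R0=0x01 R1=0xb4 R2=0xfd R3=0xf9 R4=0x49  N=1 Z=0
after  5: R0=0x01 R1=0xb4 R2=0xfd R3=0xf8 R4=0x49  N=1 Z=0
-- IRQ taken; context saved, return-PC = 6 --

FLAGS = (N=1, Z=0)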